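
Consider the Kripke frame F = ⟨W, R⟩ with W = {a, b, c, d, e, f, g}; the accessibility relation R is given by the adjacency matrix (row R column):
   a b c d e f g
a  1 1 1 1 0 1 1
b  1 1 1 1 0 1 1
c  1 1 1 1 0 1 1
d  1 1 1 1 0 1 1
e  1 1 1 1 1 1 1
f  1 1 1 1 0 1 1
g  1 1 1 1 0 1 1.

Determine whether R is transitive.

Transitive: yes — every two-step R-path is closed by a direct edge.

Yes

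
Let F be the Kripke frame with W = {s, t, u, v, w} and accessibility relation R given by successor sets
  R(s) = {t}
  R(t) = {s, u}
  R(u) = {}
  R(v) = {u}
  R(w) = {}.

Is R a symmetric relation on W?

No

Symmetric: no — t R u but not u R t.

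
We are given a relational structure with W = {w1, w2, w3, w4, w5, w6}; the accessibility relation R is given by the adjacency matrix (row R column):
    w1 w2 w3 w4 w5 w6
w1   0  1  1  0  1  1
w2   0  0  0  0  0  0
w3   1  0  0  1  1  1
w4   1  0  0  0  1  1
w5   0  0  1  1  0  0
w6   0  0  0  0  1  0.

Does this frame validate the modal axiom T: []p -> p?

Axiom T corresponds to the accessibility relation being reflexive.
Reflexive: no — w1 is not related to itself.

No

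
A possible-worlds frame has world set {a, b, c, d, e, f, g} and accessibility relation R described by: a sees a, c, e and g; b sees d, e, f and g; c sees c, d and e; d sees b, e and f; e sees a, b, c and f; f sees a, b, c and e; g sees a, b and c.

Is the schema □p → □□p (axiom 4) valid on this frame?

No

The schema 4 characterises exactly the transitive frames.
Transitive: no — a R c and c R d, but not a R d.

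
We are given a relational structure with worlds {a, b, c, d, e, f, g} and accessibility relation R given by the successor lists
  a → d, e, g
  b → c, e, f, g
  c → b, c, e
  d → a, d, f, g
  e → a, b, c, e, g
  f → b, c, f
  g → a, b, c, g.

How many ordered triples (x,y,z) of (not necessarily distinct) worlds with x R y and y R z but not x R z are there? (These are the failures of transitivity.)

Enumerating: (a,d,a), (a,d,f), (a,e,a), (a,e,b), (a,e,c), (a,g,a), (a,g,b), (a,g,c), (b,c,b), (b,e,a), (b,e,b), (b,f,b), … and 21 more.
Total: 33.

33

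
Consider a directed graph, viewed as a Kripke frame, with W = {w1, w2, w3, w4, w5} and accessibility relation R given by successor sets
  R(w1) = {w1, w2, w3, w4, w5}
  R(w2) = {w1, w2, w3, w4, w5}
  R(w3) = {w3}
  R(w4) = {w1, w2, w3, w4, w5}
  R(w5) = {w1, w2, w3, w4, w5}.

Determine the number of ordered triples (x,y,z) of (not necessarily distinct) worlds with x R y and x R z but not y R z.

Enumerating: (w1,w3,w1), (w1,w3,w2), (w1,w3,w4), (w1,w3,w5), (w2,w3,w1), (w2,w3,w2), (w2,w3,w4), (w2,w3,w5), (w4,w3,w1), (w4,w3,w2), (w4,w3,w4), (w4,w3,w5), (w5,w3,w1), (w5,w3,w2), (w5,w3,w4), (w5,w3,w5).

16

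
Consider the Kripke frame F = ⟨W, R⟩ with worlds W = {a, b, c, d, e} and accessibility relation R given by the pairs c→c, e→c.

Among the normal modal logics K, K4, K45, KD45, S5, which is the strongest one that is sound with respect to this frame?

K45

Transitive (axiom 4): yes — every two-step R-path is closed by a direct edge.
Euclidean (axiom 5): yes — any two successors of a common world are R-related.
Serial (axiom D): no — a has no R-successor.
Reflexive (axiom T): no — a is not related to itself.
So F validates K, K4, K45; KD45 would additionally require R to be serial. The strongest is K45.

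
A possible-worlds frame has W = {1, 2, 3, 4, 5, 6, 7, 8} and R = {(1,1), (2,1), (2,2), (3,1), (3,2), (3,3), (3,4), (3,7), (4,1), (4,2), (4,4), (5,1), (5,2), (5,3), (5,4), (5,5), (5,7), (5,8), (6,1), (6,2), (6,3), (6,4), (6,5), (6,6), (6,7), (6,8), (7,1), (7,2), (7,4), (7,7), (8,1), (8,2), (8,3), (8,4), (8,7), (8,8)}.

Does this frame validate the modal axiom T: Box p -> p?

The schema T characterises exactly the reflexive frames.
Reflexive: yes — every world is R-related to itself.

Yes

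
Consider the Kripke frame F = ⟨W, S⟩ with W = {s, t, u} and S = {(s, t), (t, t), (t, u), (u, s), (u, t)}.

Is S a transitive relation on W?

No

Transitive: no — s S t and t S u, but not s S u.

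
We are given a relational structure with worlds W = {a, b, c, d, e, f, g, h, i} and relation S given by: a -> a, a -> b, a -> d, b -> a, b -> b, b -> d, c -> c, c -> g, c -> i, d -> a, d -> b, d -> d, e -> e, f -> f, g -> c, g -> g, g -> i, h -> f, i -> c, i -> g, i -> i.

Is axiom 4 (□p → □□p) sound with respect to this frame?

By correspondence theory, 4 is valid on a frame iff S is transitive.
Transitive: yes — every two-step S-path is closed by a direct edge.

Yes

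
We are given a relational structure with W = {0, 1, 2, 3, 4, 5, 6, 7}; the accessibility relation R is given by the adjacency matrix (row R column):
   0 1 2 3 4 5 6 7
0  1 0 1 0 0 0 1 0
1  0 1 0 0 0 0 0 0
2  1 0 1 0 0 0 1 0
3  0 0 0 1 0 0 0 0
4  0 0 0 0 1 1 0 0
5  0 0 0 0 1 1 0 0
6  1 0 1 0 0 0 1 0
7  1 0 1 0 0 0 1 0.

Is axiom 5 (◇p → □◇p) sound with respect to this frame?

Yes

The schema 5 characterises exactly the Euclidean frames.
Euclidean: yes — any two successors of a common world are R-related.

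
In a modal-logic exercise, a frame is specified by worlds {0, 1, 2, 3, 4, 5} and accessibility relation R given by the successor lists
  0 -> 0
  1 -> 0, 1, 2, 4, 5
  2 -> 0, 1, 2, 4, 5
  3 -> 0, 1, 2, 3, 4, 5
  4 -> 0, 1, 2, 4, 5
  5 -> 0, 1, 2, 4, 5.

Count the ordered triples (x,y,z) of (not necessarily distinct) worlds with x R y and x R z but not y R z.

25

Enumerating: (1,0,1), (1,0,2), (1,0,4), (1,0,5), (2,0,1), (2,0,2), (2,0,4), (2,0,5), (3,0,1), (3,0,2), (3,0,3), (3,0,4), … and 13 more.
Total: 25.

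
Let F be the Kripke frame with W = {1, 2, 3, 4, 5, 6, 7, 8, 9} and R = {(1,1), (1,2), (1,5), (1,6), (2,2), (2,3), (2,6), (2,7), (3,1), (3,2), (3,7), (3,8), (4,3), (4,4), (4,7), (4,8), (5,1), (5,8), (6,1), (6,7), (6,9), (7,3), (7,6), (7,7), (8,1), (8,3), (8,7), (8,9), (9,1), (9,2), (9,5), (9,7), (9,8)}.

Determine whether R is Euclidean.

No

Euclidean: no — 1 R 2 and 1 R 5, but not 2 R 5.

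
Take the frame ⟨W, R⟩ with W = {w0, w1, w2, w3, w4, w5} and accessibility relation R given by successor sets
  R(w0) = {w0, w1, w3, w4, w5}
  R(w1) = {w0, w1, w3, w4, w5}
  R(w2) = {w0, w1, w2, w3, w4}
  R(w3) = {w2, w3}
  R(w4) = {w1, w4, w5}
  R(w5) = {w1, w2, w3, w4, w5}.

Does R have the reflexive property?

Reflexive: yes — every world is R-related to itself.

Yes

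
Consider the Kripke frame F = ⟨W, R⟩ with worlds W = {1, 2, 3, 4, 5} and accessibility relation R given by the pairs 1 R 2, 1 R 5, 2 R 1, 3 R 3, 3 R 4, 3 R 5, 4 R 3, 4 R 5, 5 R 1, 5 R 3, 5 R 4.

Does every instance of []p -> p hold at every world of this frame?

No

Axiom T corresponds to the accessibility relation being reflexive.
Reflexive: no — 1 is not related to itself.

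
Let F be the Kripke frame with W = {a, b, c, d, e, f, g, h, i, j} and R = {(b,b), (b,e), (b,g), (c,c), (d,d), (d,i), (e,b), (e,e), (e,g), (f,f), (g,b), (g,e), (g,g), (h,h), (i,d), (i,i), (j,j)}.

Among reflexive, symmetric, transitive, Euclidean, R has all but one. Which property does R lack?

reflexive

Reflexive: no — a is not related to itself.
Symmetric: yes — every pair in R has its reverse in R.
Transitive: yes — every two-step R-path is closed by a direct edge.
Euclidean: yes — any two successors of a common world are R-related.
Only reflexive fails.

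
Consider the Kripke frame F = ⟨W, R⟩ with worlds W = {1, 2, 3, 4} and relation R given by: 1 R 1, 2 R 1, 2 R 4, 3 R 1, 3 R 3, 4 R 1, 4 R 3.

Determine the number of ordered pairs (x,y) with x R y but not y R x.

Enumerating: (2,1), (2,4), (3,1), (4,1), (4,3).

5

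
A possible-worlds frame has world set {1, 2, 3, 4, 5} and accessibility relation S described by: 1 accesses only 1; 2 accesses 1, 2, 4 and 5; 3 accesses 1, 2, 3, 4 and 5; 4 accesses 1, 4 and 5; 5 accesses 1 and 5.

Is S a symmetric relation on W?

No

Symmetric: no — 2 S 1 but not 1 S 2.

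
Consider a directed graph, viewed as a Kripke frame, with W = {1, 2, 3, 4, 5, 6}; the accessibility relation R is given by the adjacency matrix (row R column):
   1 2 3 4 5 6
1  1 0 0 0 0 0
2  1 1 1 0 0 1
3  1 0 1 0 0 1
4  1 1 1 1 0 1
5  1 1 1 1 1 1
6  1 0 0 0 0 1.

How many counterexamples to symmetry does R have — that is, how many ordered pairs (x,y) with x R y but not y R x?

Enumerating: (2,1), (2,3), (2,6), (3,1), (3,6), (4,1), (4,2), (4,3), (4,6), (5,1), (5,2), (5,3), (5,4), (5,6), (6,1).

15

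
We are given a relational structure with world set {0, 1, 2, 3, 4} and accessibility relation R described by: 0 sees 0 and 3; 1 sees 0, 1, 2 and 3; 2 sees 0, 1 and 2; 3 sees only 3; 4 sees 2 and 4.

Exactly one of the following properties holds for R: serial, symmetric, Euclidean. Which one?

Serial: yes — every world has a successor (e.g. 0 R 0).
Symmetric: no — 0 R 3 but not 3 R 0.
Euclidean: no — 1 R 0 and 1 R 2, but not 0 R 2.
Only serial holds.

serial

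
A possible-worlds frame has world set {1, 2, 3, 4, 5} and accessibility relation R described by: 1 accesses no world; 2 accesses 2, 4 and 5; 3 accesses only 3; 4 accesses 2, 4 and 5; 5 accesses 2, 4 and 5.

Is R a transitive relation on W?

Transitive: yes — every two-step R-path is closed by a direct edge.

Yes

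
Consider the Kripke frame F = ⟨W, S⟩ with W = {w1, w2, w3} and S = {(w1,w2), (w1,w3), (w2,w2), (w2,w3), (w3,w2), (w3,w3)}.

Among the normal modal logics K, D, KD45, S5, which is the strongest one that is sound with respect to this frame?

KD45

Serial (axiom D): yes — every world has a successor (e.g. w1 S w2).
Euclidean (axiom 5): yes — any two successors of a common world are S-related.
Transitive (axiom 4): yes — every two-step S-path is closed by a direct edge.
Reflexive (axiom T): no — w1 is not related to itself.
So F validates K, D, KD45; S5 would additionally require S to be reflexive. The strongest is KD45.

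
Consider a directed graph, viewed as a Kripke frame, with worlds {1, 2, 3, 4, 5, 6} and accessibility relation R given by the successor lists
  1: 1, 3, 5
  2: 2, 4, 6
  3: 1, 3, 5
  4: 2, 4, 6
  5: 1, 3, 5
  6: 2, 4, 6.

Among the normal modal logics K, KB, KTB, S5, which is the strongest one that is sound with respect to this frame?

S5

Symmetric (axiom B): yes — every pair in R has its reverse in R.
Reflexive (axiom T): yes — every world is R-related to itself.
Euclidean (axiom 5): yes — any two successors of a common world are R-related.
So F validates K, KB, KTB, S5. The strongest is S5.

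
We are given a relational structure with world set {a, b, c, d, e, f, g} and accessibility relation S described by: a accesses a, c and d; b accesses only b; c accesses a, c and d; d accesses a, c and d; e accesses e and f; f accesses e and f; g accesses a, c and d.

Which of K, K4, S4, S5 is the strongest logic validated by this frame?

K4

Transitive (axiom 4): yes — every two-step S-path is closed by a direct edge.
Reflexive (axiom T): no — g is not related to itself.
Euclidean (axiom 5): yes — any two successors of a common world are S-related.
So F validates K, K4; S4 would additionally require S to be reflexive. The strongest is K4.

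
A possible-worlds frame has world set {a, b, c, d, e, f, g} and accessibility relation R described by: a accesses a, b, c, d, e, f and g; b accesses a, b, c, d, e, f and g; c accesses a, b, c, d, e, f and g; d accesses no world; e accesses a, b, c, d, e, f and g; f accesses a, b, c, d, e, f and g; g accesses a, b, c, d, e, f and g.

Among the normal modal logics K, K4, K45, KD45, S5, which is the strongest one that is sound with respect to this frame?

K4

Transitive (axiom 4): yes — every two-step R-path is closed by a direct edge.
Euclidean (axiom 5): no — a R d and a R b, but not d R b.
Serial (axiom D): no — d has no R-successor.
Reflexive (axiom T): no — d is not related to itself.
So F validates K, K4; K45 would additionally require R to be Euclidean. The strongest is K4.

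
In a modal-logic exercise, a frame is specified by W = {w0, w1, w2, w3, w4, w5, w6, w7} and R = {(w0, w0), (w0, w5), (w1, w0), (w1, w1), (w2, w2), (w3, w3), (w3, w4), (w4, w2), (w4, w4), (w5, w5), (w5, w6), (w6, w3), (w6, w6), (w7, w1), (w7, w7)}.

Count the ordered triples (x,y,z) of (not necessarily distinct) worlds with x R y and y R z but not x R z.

Enumerating: (w0,w5,w6), (w1,w0,w5), (w3,w4,w2), (w5,w6,w3), (w6,w3,w4), (w7,w1,w0).

6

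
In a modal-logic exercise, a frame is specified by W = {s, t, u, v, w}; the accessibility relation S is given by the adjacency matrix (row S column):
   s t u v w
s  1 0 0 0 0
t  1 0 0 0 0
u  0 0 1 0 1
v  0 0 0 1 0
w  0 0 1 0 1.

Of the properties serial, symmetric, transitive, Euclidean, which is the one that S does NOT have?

Serial: yes — every world has a successor (e.g. s S s).
Symmetric: no — t S s but not s S t.
Transitive: yes — every two-step S-path is closed by a direct edge.
Euclidean: yes — any two successors of a common world are S-related.
Only symmetric fails.

symmetric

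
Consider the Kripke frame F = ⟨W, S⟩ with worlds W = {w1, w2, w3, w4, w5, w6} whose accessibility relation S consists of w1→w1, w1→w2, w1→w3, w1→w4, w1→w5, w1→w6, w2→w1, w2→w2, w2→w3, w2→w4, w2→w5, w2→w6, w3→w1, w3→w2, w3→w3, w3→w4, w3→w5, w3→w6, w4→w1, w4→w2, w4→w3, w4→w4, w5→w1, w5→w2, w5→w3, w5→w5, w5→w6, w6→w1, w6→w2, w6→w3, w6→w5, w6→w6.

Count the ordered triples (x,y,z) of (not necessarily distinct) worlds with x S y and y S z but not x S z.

12

Enumerating: (w4,w1,w5), (w4,w1,w6), (w4,w2,w5), (w4,w2,w6), (w4,w3,w5), (w4,w3,w6), (w5,w1,w4), (w5,w2,w4), (w5,w3,w4), (w6,w1,w4), (w6,w2,w4), (w6,w3,w4).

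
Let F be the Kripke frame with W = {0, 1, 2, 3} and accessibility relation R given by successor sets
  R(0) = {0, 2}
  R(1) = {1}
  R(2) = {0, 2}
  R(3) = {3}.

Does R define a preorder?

Yes

Reflexive: yes — every world is R-related to itself.
Transitive: yes — every two-step R-path is closed by a direct edge.
So R is a preorder.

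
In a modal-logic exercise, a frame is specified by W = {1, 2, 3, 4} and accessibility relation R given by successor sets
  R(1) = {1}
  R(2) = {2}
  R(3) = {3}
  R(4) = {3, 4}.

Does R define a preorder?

Yes

Reflexive: yes — every world is R-related to itself.
Transitive: yes — every two-step R-path is closed by a direct edge.
So R is a preorder.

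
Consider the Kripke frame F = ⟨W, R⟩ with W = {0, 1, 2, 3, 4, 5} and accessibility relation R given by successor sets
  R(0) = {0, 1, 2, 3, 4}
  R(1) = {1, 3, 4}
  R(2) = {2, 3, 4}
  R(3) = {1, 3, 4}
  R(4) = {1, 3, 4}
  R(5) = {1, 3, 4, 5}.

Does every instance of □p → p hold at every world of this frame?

Yes

The schema T characterises exactly the reflexive frames.
Reflexive: yes — every world is R-related to itself.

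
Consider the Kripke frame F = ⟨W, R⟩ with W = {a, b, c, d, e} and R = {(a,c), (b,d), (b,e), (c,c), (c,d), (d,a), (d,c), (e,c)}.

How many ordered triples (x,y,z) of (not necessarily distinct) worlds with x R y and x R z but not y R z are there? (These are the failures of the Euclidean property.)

Enumerating: (b,d,d), (b,d,e), (b,e,d), (b,e,e), (c,d,d), (d,a,a), (d,c,a).

7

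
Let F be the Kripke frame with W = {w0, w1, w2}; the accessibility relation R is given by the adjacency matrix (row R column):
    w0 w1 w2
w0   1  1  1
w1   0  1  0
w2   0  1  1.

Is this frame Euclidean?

Euclidean: no — w0 R w1 and w0 R w2, but not w1 R w2.

No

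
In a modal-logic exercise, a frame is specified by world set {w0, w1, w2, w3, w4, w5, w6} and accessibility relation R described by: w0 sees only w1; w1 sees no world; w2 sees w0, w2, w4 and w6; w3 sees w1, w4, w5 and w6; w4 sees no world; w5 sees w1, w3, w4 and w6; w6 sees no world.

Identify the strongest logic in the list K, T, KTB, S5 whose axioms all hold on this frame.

Reflexive (axiom T): no — w0 is not related to itself.
Symmetric (axiom B): no — w0 R w1 but not w1 R w0.
Euclidean (axiom 5): no — w2 R w0 and w2 R w4, but not w0 R w4.
So F validates K; T would additionally require R to be reflexive. The strongest is K.

K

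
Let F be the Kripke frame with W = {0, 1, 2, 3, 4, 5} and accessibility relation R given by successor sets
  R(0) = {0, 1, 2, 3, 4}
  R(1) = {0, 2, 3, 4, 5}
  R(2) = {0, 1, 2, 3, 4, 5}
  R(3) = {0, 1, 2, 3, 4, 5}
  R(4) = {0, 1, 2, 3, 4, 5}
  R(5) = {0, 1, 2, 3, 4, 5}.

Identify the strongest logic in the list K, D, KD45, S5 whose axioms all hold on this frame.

Serial (axiom D): yes — every world has a successor (e.g. 0 R 0).
Euclidean (axiom 5): no — 1 R 0 and 1 R 5, but not 0 R 5.
Transitive (axiom 4): no — 0 R 1 and 1 R 5, but not 0 R 5.
Reflexive (axiom T): no — 1 is not related to itself.
So F validates K, D; KD45 would additionally require R to be Euclidean and transitive. The strongest is D.

D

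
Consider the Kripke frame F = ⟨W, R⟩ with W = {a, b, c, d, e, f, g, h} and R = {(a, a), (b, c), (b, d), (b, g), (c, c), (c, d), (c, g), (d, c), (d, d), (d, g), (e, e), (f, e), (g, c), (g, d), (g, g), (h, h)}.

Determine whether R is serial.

Yes

Serial: yes — every world has a successor (e.g. a R a).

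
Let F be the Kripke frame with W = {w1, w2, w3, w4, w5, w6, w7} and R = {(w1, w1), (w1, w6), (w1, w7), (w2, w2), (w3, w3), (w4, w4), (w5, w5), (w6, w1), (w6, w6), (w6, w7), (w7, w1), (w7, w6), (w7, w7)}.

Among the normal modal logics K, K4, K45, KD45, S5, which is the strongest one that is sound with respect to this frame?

S5

Transitive (axiom 4): yes — every two-step R-path is closed by a direct edge.
Euclidean (axiom 5): yes — any two successors of a common world are R-related.
Serial (axiom D): yes — every world has a successor (e.g. w1 R w1).
Reflexive (axiom T): yes — every world is R-related to itself.
So F validates K, K4, K45, KD45, S5. The strongest is S5.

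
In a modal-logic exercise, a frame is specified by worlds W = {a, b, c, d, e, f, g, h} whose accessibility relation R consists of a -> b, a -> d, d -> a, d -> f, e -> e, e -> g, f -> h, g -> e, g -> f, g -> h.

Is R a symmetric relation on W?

Symmetric: no — a R b but not b R a.

No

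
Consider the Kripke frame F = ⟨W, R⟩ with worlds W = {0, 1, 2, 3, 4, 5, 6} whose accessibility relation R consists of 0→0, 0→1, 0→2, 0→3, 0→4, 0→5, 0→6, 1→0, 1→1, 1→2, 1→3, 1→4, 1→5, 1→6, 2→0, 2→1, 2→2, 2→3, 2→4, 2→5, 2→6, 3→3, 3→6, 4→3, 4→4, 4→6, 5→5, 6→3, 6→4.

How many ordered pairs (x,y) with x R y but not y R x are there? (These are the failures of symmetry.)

13

Enumerating: (0,3), (0,4), (0,5), (0,6), (1,3), (1,4), (1,5), (1,6), (2,3), (2,4), (2,5), (2,6), (4,3).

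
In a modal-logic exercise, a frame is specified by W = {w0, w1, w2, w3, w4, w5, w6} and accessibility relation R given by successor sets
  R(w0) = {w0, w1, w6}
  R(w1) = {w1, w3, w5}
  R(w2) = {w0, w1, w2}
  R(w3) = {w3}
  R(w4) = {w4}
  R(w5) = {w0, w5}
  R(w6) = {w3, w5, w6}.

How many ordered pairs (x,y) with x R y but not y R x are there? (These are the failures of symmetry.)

Enumerating: (w0,w1), (w0,w6), (w1,w3), (w1,w5), (w2,w0), (w2,w1), (w5,w0), (w6,w3), (w6,w5).

9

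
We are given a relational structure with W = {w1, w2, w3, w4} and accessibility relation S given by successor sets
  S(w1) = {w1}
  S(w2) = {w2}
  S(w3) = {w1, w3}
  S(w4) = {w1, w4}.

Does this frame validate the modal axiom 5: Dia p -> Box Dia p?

By correspondence theory, 5 is valid on a frame iff S is Euclidean.
Euclidean: no — w3 S w1 and w3 S w3, but not w1 S w3.

No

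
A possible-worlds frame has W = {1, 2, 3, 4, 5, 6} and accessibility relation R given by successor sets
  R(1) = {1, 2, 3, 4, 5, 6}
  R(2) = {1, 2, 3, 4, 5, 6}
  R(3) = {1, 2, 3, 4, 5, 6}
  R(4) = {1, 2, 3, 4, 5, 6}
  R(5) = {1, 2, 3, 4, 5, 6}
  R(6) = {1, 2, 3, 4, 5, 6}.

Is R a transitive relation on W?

Yes

Transitive: yes — every two-step R-path is closed by a direct edge.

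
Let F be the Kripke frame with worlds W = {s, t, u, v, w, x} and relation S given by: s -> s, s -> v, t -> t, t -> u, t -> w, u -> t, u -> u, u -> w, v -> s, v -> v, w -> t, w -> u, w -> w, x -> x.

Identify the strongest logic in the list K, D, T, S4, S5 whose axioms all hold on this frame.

S5

Serial (axiom D): yes — every world has a successor (e.g. s S s).
Reflexive (axiom T): yes — every world is S-related to itself.
Transitive (axiom 4): yes — every two-step S-path is closed by a direct edge.
Euclidean (axiom 5): yes — any two successors of a common world are S-related.
So F validates K, D, T, S4, S5. The strongest is S5.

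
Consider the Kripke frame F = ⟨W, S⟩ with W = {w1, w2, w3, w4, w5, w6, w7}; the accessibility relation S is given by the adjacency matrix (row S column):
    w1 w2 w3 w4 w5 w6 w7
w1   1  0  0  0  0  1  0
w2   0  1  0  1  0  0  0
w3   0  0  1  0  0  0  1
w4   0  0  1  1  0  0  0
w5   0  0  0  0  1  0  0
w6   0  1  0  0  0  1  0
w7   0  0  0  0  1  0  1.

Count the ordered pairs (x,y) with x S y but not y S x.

6

Enumerating: (w1,w6), (w2,w4), (w3,w7), (w4,w3), (w6,w2), (w7,w5).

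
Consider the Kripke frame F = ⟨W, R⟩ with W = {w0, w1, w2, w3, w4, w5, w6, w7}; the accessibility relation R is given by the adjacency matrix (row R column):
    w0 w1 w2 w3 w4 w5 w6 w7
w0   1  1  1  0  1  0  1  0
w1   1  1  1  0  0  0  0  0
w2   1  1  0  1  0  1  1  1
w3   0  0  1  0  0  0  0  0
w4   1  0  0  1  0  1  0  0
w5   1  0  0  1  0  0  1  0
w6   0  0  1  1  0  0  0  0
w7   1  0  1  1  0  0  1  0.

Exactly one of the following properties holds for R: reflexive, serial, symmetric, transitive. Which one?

serial

Reflexive: no — w2 is not related to itself.
Serial: yes — every world has a successor (e.g. w0 R w0).
Symmetric: no — w0 R w6 but not w6 R w0.
Transitive: no — w0 R w2 and w2 R w3, but not w0 R w3.
Only serial holds.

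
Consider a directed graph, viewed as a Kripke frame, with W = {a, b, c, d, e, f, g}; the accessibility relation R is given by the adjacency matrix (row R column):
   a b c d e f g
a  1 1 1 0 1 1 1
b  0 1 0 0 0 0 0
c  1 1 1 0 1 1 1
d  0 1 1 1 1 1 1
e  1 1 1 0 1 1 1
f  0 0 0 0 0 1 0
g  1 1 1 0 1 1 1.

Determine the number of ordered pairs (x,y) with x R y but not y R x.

13

Enumerating: (a,b), (a,f), (c,b), (c,f), (d,b), (d,c), (d,e), (d,f), (d,g), (e,b), (e,f), (g,b), (g,f).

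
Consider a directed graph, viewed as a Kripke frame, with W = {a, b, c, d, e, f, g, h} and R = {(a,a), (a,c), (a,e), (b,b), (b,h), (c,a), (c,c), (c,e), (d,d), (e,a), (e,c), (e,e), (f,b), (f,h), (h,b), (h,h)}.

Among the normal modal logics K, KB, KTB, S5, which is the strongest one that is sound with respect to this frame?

K

Symmetric (axiom B): no — f R b but not b R f.
Reflexive (axiom T): no — f is not related to itself.
Euclidean (axiom 5): yes — any two successors of a common world are R-related.
So F validates K; KB would additionally require R to be symmetric. The strongest is K.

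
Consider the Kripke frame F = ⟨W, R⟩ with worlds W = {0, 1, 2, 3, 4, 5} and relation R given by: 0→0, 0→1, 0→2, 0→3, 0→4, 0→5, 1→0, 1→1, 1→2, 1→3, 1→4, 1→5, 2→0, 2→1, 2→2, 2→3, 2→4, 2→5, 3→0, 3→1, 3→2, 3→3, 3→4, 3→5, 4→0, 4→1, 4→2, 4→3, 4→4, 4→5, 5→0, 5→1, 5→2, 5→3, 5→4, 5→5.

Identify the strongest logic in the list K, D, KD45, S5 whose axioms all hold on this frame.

S5

Serial (axiom D): yes — every world has a successor (e.g. 0 R 0).
Euclidean (axiom 5): yes — any two successors of a common world are R-related.
Transitive (axiom 4): yes — every two-step R-path is closed by a direct edge.
Reflexive (axiom T): yes — every world is R-related to itself.
So F validates K, D, KD45, S5. The strongest is S5.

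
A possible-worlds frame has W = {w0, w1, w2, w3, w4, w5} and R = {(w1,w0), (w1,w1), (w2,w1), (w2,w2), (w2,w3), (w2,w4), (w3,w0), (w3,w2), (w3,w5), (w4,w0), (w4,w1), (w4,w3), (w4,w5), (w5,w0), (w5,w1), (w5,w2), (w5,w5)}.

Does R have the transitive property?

No

Transitive: no — w2 R w1 and w1 R w0, but not w2 R w0.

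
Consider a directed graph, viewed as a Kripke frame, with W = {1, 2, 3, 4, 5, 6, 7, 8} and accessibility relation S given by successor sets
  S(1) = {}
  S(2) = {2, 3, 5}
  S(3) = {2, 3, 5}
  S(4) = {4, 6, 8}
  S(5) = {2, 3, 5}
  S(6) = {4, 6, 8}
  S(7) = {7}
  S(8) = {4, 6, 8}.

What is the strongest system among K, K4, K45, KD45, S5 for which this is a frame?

K45

Transitive (axiom 4): yes — every two-step S-path is closed by a direct edge.
Euclidean (axiom 5): yes — any two successors of a common world are S-related.
Serial (axiom D): no — 1 has no S-successor.
Reflexive (axiom T): no — 1 is not related to itself.
So F validates K, K4, K45; KD45 would additionally require S to be serial. The strongest is K45.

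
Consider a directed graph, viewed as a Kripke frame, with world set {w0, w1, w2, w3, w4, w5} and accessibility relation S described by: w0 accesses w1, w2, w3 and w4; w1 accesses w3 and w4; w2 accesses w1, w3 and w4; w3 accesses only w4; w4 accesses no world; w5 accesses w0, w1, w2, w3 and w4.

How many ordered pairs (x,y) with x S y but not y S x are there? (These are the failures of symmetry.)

15

Enumerating: (w0,w1), (w0,w2), (w0,w3), (w0,w4), (w1,w3), (w1,w4), (w2,w1), (w2,w3), (w2,w4), (w3,w4), (w5,w0), (w5,w1), (w5,w2), (w5,w3), (w5,w4).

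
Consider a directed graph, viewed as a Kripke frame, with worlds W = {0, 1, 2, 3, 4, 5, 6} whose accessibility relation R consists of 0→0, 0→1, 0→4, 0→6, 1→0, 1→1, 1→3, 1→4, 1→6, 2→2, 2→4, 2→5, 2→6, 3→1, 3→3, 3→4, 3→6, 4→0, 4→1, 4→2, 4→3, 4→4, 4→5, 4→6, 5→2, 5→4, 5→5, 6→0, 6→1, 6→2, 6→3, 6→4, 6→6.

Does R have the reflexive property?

Yes

Reflexive: yes — every world is R-related to itself.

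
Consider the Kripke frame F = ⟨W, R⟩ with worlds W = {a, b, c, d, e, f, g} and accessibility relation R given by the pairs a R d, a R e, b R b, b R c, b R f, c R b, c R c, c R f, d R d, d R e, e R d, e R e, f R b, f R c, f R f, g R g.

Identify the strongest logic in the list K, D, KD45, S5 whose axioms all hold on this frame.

Serial (axiom D): yes — every world has a successor (e.g. a R d).
Euclidean (axiom 5): yes — any two successors of a common world are R-related.
Transitive (axiom 4): yes — every two-step R-path is closed by a direct edge.
Reflexive (axiom T): no — a is not related to itself.
So F validates K, D, KD45; S5 would additionally require R to be reflexive. The strongest is KD45.

KD45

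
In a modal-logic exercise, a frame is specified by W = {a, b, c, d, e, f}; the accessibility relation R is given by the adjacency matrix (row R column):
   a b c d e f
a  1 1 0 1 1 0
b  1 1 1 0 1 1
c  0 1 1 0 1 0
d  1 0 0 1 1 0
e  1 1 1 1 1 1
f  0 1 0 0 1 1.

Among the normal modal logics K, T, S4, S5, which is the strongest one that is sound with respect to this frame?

Reflexive (axiom T): yes — every world is R-related to itself.
Transitive (axiom 4): no — a R b and b R c, but not a R c.
Euclidean (axiom 5): no — a R b and a R d, but not b R d.
So F validates K, T; S4 would additionally require R to be transitive. The strongest is T.

T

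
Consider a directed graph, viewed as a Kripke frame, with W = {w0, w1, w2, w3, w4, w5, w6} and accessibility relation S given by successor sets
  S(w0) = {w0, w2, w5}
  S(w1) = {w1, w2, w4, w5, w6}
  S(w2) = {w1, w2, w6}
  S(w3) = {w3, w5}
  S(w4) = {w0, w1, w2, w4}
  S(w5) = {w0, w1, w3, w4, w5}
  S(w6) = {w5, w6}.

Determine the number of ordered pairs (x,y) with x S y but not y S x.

7

Enumerating: (w0,w2), (w1,w6), (w2,w6), (w4,w0), (w4,w2), (w5,w4), (w6,w5).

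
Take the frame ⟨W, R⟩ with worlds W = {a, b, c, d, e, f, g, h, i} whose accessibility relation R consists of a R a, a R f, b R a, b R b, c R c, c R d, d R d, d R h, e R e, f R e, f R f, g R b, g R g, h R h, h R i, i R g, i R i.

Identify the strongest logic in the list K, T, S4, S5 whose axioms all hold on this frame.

T

Reflexive (axiom T): yes — every world is R-related to itself.
Transitive (axiom 4): no — a R f and f R e, but not a R e.
Euclidean (axiom 5): no — a R f and a R a, but not f R a.
So F validates K, T; S4 would additionally require R to be transitive. The strongest is T.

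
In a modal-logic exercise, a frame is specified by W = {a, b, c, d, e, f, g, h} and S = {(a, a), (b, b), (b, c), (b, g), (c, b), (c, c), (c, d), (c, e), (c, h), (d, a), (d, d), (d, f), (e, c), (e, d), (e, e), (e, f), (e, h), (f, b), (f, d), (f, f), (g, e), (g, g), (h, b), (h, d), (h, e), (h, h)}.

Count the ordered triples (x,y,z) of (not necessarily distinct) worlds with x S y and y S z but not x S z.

26

Enumerating: (b,c,d), (b,c,e), (b,c,h), (b,g,e), (c,b,g), (c,d,a), (c,d,f), (c,e,f), (d,f,b), (e,c,b), (e,d,a), (e,f,b), … and 14 more.
Total: 26.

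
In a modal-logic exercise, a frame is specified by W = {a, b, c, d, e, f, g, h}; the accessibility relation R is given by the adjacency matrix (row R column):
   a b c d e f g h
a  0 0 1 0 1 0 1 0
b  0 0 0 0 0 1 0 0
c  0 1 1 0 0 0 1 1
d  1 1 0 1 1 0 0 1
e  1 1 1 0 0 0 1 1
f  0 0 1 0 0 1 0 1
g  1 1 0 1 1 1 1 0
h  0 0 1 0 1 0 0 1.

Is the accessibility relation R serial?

Serial: yes — every world has a successor (e.g. a R c).

Yes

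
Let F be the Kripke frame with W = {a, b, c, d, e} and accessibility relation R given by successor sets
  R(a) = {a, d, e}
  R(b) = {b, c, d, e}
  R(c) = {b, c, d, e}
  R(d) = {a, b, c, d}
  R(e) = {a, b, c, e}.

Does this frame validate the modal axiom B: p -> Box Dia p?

Yes

By correspondence theory, B is valid on a frame iff R is symmetric.
Symmetric: yes — every pair in R has its reverse in R.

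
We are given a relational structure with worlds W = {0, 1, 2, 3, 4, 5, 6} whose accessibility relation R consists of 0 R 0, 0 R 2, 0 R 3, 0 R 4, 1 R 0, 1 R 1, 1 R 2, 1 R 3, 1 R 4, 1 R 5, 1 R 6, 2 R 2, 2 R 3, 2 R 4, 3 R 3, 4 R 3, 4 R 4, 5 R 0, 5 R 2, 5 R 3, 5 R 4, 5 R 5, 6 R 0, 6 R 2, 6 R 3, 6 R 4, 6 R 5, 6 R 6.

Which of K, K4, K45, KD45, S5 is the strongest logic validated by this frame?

K4

Transitive (axiom 4): yes — every two-step R-path is closed by a direct edge.
Euclidean (axiom 5): no — 0 R 3 and 0 R 2, but not 3 R 2.
Serial (axiom D): yes — every world has a successor (e.g. 0 R 0).
Reflexive (axiom T): yes — every world is R-related to itself.
So F validates K, K4; K45 would additionally require R to be Euclidean. The strongest is K4.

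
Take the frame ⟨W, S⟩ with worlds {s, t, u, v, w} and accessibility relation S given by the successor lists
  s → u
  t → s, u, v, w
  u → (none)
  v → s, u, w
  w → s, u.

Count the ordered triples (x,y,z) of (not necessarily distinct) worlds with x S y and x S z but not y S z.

Enumerating: (s,u,u), (t,s,s), (t,s,v), (t,s,w), (t,u,s), (t,u,u), (t,u,v), (t,u,w), (t,v,v), (t,w,v), (t,w,w), (v,s,s), … and 8 more.
Total: 20.

20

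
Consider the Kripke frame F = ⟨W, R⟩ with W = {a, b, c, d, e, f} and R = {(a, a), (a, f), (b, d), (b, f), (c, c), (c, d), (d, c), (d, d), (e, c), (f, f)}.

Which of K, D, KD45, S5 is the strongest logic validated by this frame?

Serial (axiom D): yes — every world has a successor (e.g. a R a).
Euclidean (axiom 5): no — b R d and b R f, but not d R f.
Transitive (axiom 4): no — b R d and d R c, but not b R c.
Reflexive (axiom T): no — b is not related to itself.
So F validates K, D; KD45 would additionally require R to be Euclidean and transitive. The strongest is D.

D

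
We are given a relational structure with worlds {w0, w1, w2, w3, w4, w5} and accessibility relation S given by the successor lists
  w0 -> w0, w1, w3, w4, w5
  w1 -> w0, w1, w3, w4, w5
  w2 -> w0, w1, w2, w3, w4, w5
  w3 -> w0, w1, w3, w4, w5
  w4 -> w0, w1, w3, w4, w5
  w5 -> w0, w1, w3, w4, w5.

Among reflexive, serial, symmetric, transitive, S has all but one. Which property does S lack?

Reflexive: yes — every world is S-related to itself.
Serial: yes — every world has a successor (e.g. w0 S w0).
Symmetric: no — w2 S w0 but not w0 S w2.
Transitive: yes — every two-step S-path is closed by a direct edge.
Only symmetric fails.

symmetric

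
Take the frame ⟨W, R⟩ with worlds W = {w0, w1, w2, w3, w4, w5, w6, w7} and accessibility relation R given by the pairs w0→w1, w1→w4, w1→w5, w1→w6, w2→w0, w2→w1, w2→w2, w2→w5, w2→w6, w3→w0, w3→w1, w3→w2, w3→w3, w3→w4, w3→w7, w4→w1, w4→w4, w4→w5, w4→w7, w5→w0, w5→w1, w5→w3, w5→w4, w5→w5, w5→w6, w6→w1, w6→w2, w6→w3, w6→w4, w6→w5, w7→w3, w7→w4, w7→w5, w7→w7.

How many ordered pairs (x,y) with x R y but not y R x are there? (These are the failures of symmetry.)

Enumerating: (w0,w1), (w2,w0), (w2,w1), (w2,w5), (w3,w0), (w3,w1), (w3,w2), (w3,w4), (w5,w0), (w5,w3), (w6,w3), (w6,w4), (w7,w5).

13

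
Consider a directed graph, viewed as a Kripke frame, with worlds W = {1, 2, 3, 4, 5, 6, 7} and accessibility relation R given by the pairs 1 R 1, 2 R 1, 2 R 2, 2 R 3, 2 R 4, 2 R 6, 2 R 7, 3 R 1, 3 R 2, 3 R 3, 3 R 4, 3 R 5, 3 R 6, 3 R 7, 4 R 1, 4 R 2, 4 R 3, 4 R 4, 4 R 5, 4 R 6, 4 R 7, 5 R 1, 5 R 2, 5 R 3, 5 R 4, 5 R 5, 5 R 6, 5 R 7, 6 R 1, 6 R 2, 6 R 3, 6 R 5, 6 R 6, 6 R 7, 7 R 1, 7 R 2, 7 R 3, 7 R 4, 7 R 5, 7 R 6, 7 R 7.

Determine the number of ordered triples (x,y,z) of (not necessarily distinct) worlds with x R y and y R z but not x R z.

Enumerating: (2,3,5), (2,4,5), (2,6,5), (2,7,5), (6,2,4), (6,3,4), (6,5,4), (6,7,4).

8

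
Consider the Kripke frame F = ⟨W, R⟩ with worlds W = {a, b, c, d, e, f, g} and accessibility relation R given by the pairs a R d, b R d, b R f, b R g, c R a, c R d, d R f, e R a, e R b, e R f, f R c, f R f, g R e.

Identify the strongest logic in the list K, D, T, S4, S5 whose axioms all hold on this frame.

D

Serial (axiom D): yes — every world has a successor (e.g. a R d).
Reflexive (axiom T): no — a is not related to itself.
Transitive (axiom 4): no — a R d and d R f, but not a R f.
Euclidean (axiom 5): no — b R d and b R g, but not d R g.
So F validates K, D; T would additionally require R to be reflexive. The strongest is D.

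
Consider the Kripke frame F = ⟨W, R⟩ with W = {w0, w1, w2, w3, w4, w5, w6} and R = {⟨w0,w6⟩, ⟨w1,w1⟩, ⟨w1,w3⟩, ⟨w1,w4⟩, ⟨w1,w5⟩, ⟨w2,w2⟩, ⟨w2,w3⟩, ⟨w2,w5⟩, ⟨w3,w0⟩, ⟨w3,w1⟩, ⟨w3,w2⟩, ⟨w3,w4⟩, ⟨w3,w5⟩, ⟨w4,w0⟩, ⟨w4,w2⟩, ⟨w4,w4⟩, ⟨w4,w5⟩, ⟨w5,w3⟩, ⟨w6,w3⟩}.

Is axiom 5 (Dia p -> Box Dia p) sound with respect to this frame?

The schema 5 characterises exactly the Euclidean frames.
Euclidean: no — w1 R w4 and w1 R w3, but not w4 R w3.

No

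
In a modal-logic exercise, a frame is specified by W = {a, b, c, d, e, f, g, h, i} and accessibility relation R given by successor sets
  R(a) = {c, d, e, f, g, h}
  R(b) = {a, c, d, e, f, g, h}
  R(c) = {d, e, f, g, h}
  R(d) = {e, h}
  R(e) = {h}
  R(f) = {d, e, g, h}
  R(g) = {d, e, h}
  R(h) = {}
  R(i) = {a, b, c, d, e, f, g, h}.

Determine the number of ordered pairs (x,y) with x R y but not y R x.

Enumerating: (a,c), (a,d), (a,e), (a,f), (a,g), (a,h), (b,a), (b,c), (b,d), (b,e), (b,f), (b,g), … and 24 more.
Total: 36.

36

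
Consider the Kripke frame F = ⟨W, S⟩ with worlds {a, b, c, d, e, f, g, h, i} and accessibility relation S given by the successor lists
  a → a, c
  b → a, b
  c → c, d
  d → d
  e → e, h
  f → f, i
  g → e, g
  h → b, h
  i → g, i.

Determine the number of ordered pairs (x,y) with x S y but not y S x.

8

Enumerating: (a,c), (b,a), (c,d), (e,h), (f,i), (g,e), (h,b), (i,g).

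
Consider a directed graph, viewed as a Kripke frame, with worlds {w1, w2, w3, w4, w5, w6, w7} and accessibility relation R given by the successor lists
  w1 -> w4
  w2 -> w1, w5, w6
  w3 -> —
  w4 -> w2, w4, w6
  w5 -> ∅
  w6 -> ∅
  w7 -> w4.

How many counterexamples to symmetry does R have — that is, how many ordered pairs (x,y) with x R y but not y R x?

7

Enumerating: (w1,w4), (w2,w1), (w2,w5), (w2,w6), (w4,w2), (w4,w6), (w7,w4).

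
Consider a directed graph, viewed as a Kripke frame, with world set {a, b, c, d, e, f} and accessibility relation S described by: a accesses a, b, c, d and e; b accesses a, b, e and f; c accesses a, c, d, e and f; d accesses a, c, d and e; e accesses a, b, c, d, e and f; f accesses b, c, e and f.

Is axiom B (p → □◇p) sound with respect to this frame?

Yes

The schema B characterises exactly the symmetric frames.
Symmetric: yes — every pair in S has its reverse in S.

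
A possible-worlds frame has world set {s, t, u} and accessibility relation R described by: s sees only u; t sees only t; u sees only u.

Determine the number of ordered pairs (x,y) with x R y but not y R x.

1

Enumerating: (s,u).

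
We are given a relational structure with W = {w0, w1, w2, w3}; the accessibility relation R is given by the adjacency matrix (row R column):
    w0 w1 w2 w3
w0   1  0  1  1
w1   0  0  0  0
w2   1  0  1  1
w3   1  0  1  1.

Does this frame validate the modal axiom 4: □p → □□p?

By correspondence theory, 4 is valid on a frame iff R is transitive.
Transitive: yes — every two-step R-path is closed by a direct edge.

Yes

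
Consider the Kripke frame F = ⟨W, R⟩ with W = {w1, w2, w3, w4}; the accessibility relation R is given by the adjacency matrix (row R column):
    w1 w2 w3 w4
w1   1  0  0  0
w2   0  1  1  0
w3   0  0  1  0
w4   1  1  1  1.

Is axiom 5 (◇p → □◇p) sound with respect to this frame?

By correspondence theory, 5 is valid on a frame iff R is Euclidean.
Euclidean: no — w4 R w1 and w4 R w2, but not w1 R w2.

No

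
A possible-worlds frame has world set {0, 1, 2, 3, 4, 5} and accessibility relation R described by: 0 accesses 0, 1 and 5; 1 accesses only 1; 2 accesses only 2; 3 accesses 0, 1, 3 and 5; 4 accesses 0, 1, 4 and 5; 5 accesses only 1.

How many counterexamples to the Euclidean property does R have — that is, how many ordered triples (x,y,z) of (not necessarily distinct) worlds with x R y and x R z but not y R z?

Enumerating: (0,1,0), (0,1,5), (0,5,0), (0,5,5), (3,0,3), (3,1,0), (3,1,3), (3,1,5), (3,5,0), (3,5,3), (3,5,5), (4,0,4), (4,1,0), (4,1,4), (4,1,5), (4,5,0), (4,5,4), (4,5,5).

18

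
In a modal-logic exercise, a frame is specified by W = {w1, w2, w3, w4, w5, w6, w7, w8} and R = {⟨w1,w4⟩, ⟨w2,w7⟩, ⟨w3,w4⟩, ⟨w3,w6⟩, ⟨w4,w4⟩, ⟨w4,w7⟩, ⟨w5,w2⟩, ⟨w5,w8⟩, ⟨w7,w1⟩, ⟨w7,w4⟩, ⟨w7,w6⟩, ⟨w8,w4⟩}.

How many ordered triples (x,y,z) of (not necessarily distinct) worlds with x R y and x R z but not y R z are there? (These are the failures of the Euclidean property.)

Enumerating: (w2,w7,w7), (w3,w4,w6), (w3,w6,w4), (w3,w6,w6), (w4,w7,w7), (w5,w2,w2), (w5,w2,w8), (w5,w8,w2), (w5,w8,w8), (w7,w1,w1), (w7,w1,w6), (w7,w4,w1), (w7,w4,w6), (w7,w6,w1), (w7,w6,w4), (w7,w6,w6).

16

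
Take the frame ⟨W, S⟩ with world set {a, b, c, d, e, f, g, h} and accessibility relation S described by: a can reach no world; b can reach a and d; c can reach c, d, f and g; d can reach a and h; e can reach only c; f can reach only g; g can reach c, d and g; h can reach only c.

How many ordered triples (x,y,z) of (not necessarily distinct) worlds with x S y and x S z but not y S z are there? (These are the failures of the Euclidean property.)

Enumerating: (b,a,a), (b,a,d), (b,d,d), (c,d,c), (c,d,d), (c,d,f), (c,d,g), (c,f,c), (c,f,d), (c,f,f), (c,g,f), (d,a,a), (d,a,h), (d,h,a), (d,h,h), (g,d,c), (g,d,d), (g,d,g).

18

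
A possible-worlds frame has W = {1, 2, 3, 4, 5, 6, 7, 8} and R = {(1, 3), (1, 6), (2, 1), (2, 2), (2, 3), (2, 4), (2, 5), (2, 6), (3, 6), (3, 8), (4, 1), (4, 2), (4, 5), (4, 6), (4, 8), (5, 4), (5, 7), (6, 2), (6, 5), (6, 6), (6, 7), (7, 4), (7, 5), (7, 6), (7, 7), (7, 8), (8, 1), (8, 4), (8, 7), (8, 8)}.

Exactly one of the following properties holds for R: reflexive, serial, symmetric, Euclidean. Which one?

Reflexive: no — 1 is not related to itself.
Serial: yes — every world has a successor (e.g. 1 R 3).
Symmetric: no — 1 R 3 but not 3 R 1.
Euclidean: no — 1 R 6 and 1 R 3, but not 6 R 3.
Only serial holds.

serial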